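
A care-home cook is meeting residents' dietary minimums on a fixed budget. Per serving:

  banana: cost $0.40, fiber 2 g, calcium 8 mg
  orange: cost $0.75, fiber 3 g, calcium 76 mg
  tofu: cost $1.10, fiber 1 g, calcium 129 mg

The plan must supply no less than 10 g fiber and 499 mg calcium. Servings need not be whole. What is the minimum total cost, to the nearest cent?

$4.51

With two linear requirements the optimum uses one or two foods; enumerate the corners.
banana only: max(10/2, 499/8) = 62.38 servings → $24.95.
orange only: max(10/3, 499/76) = 6.566 servings → $4.92.
tofu only: max(10/1, 499/129) = 10 servings → $11.00.
banana + orange with both targets exact would need a negative amount; discard.
banana + tofu with both tight: 3.164 servings and 3.672 servings → $5.30.
orange + tofu with both tight: 2.543 servings and 2.37 servings → $4.51.
The minimum over all feasible corners is $4.51.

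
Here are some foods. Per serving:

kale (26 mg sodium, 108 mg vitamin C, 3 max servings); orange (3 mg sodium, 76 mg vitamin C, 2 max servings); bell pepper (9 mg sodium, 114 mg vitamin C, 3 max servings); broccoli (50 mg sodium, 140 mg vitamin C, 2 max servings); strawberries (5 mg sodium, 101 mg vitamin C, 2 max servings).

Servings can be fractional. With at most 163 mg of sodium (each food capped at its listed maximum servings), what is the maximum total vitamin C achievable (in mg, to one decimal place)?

1137.6 mg

Vitamin C per mg sodium: orange 25.33, strawberries 20.2, bell pepper 12.67, kale 4.154, broccoli 2.8.
Take 2 servings of orange: uses 6 mg sodium, +152.0 mg vitamin C (running total 152.0 mg).
Take 2 servings of strawberries: uses 10 mg sodium, +202.0 mg vitamin C (running total 354.0 mg).
Take 3 servings of bell pepper: uses 27 mg sodium, +342.0 mg vitamin C (running total 696.0 mg).
Take 3 servings of kale: uses 78 mg sodium, +324.0 mg vitamin C (running total 1020.0 mg).
Take 0.84 servings of broccoli: uses 42 mg sodium, +117.6 mg vitamin C (running total 1137.6 mg).
Filling greedily by vitamin C-per-mg sodium is optimal for one linear limit, giving 1137.6 mg.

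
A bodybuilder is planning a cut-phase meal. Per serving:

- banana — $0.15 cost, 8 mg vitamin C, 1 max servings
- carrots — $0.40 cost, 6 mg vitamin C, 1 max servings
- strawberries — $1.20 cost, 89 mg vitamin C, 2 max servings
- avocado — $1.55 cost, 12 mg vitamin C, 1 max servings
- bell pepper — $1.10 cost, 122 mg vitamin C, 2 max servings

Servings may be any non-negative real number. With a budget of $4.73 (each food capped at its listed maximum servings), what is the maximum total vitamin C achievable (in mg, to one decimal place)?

Vitamin C per dollar: bell pepper 110.9, strawberries 74.17, banana 53.33, carrots 15, avocado 7.742.
Take 2 servings of bell pepper: spends $2.20, +244.0 mg vitamin C (running total 244.0 mg).
Take 2 servings of strawberries: spends $2.40, +178.0 mg vitamin C (running total 422.0 mg).
Take 0.8667 servings of banana: spends $0.13, +6.9 mg vitamin C (running total 428.9 mg).
Greedy by best ratio exhausts the cost allowance optimally: 428.9 mg.

428.9 mg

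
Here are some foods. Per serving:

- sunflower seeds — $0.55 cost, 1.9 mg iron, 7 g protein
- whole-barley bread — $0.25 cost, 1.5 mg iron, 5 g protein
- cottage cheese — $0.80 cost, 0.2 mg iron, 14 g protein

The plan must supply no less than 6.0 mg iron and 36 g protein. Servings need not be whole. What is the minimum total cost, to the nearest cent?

With two linear requirements the optimum uses one or two foods; enumerate the corners.
sunflower seeds only: max(6.0/1.9, 36/7) = 5.143 servings → $2.83.
whole-barley bread only: max(6.0/1.5, 36/5) = 7.2 servings → $1.80.
cottage cheese only: max(6.0/0.2, 36/14) = 30 servings → $24.00.
sunflower seeds + whole-barley bread: intersection lies outside the first quadrant.
sunflower seeds + cottage cheese with both tight: 3.048 servings and 1.048 servings → $2.51.
whole-barley bread + cottage cheese with both tight: 3.84 servings and 1.2 servings → $1.92.
So the least-cost plan costs $1.80.

$1.80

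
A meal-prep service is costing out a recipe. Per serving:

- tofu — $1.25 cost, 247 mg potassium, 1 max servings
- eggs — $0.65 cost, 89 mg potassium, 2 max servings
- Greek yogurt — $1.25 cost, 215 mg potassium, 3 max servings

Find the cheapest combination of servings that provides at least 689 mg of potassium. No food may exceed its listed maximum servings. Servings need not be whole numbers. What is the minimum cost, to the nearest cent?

Cost per mg of potassium: tofu $0.0051, Greek yogurt $0.0058, eggs $0.0073.
Take 1 serving of tofu: +247.0 mg potassium for $1.25 (total $1.25, still need 442.0 mg).
Take 2.056 servings of Greek yogurt: +442.0 mg potassium for $2.57 (total $3.82, still need 0.0 mg).
Greedy by cheapest-per-mg is optimal for a single linear constraint, so the minimum cost is $3.82.

$3.82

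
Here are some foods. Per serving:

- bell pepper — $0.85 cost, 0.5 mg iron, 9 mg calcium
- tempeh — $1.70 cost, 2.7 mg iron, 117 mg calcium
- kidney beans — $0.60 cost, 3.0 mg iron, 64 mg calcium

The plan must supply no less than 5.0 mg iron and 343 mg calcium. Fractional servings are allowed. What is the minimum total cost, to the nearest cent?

$3.22

Check every corner: each single food scaled to meet both minima, and each pair solved so both constraints bind.
bell pepper only: max(5.0/0.5, 343/9) = 38.11 servings → $32.39.
tempeh only: max(5.0/2.7, 343/117) = 2.932 servings → $4.98.
kidney beans only: max(5.0/3.0, 343/64) = 5.359 servings → $3.22.
bell pepper + tempeh: the both-tight solution has a negative serving — not a feasible corner.
bell pepper + kidney beans with both targets exact would need a negative amount; discard.
tempeh + kidney beans with both targets exact would need a negative amount; discard.
So the least-cost plan costs $3.22.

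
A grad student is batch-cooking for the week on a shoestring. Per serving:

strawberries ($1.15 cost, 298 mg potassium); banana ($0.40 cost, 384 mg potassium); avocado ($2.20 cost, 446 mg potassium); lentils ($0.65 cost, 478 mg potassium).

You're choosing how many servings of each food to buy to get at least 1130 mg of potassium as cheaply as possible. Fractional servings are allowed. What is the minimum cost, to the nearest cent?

Cost per mg of potassium: banana $0.0010, lentils $0.0014, strawberries $0.0039, avocado $0.0049.
With no serving limits, use only banana: 1130 mg / 384 mg = 2.943 servings × $0.40 = $1.18.

$1.18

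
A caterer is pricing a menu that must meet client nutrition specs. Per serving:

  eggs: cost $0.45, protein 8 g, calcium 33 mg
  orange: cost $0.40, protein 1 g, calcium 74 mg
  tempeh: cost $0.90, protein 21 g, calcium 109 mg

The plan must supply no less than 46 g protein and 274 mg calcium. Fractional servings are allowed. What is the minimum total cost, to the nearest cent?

Check every corner: each single food scaled to meet both minima, and each pair solved so both constraints bind.
eggs only: max(46/8, 274/33) = 8.303 servings → $3.74.
orange only: max(46/1, 274/74) = 46 servings → $18.40.
tempeh only: max(46/21, 274/109) = 2.514 servings → $2.26.
eggs + orange with both tight: 5.599 servings and 1.206 servings → $3.00.
eggs + tempeh with both targets exact would need a negative amount; discard.
orange + tempeh with both tight: 0.5121 servings and 2.166 servings → $2.15.
So the least-cost plan costs $2.15.

$2.15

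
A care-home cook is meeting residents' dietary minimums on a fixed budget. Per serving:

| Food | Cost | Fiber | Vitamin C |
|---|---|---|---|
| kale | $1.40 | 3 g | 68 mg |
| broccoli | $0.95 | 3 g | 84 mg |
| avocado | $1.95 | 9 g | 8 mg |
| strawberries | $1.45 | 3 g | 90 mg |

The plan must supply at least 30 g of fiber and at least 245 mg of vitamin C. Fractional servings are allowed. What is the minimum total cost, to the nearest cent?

$7.31

A basic optimal solution has at most two foods positive. Try each food alone and each pair with both targets met exactly.
kale only: max(30/3, 245/68) = 10 servings → $14.00.
broccoli only: max(30/3, 245/84) = 10 servings → $9.50.
avocado only: max(30/9, 245/8) = 30.62 servings → $59.72.
strawberries only: max(30/3, 245/90) = 10 servings → $14.50.
kale + broccoli: the both-tight solution has a negative serving — not a feasible corner.
kale + avocado with both tight: 3.342 servings and 2.219 servings → $9.01.
kale + strawberries: the both-tight solution has a negative serving — not a feasible corner.
broccoli + avocado with both tight: 2.684 servings and 2.439 servings → $7.31.
broccoli + strawberries with both targets exact would need a negative amount; discard.
avocado + strawberries with both tight: 2.5 servings and 2.5 servings → $8.50.
So the least-cost plan costs $7.31.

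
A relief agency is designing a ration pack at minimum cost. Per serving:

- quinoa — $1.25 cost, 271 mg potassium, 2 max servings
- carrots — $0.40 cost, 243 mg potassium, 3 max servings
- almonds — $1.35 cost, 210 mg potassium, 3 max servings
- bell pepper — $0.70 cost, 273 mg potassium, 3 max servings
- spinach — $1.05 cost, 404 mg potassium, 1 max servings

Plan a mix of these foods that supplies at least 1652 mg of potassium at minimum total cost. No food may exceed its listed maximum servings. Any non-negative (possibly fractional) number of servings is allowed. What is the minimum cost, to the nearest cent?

$3.57

Cost per mg of potassium: carrots $0.0016, bell pepper $0.0026, spinach $0.0026, quinoa $0.0046, almonds $0.0064.
Take 3 servings of carrots: +729.0 mg potassium for $1.20 (total $1.20, still need 923.0 mg).
Take 3 servings of bell pepper: +819.0 mg potassium for $2.10 (total $3.30, still need 104.0 mg).
Take 0.2574 servings of spinach: +104.0 mg potassium for $0.27 (total $3.57, still need 0.0 mg).
Greedy by cheapest-per-mg is optimal for a single linear constraint, so the minimum cost is $3.57.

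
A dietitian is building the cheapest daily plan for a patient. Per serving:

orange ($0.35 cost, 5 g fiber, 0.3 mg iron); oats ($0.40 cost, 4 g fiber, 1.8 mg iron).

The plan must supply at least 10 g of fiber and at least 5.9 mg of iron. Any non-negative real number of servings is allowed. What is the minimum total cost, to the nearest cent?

$1.31

orange only: max(10/5, 5.9/0.3) = 19.67 servings → $6.88.
oats only: max(10/4, 5.9/1.8) = 3.278 servings → $1.31.
orange + oats: intersection lies outside the first quadrant.
So the least-cost plan costs $1.31.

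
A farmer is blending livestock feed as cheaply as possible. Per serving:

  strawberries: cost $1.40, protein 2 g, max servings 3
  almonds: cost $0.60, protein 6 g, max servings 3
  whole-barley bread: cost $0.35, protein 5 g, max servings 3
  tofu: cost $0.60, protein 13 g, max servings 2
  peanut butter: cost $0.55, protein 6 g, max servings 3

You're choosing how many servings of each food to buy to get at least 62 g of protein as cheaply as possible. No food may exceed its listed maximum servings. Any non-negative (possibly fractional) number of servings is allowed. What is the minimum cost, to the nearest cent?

Cost per g of protein: tofu $0.0462, whole-barley bread $0.0700, peanut butter $0.0917, almonds $0.1000, strawberries $0.7000.
Take 2 servings of tofu: +26.0 g protein for $1.20 (total $1.20, still need 36.0 g).
Take 3 servings of whole-barley bread: +15.0 g protein for $1.05 (total $2.25, still need 21.0 g).
Take 3 servings of peanut butter: +18.0 g protein for $1.65 (total $3.90, still need 3.0 g).
Take 0.5 servings of almonds: +3.0 g protein for $0.30 (total $4.20, still need 0.0 g).
Filling from the cheapest source first is optimal under one linear minimum: $4.20.

$4.20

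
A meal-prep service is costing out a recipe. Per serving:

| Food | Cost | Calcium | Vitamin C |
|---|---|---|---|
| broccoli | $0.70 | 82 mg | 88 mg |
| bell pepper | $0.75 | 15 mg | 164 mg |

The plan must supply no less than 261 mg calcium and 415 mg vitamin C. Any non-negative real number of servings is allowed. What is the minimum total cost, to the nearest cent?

$2.80

Check every corner: each single food scaled to meet both minima, and each pair solved so both constraints bind.
broccoli only: max(261/82, 415/88) = 4.716 servings → $3.30.
bell pepper only: max(261/15, 415/164) = 17.4 servings → $13.05.
broccoli + bell pepper with both tight: 3.016 servings and 0.9121 servings → $2.80.
So the least-cost plan costs $2.80.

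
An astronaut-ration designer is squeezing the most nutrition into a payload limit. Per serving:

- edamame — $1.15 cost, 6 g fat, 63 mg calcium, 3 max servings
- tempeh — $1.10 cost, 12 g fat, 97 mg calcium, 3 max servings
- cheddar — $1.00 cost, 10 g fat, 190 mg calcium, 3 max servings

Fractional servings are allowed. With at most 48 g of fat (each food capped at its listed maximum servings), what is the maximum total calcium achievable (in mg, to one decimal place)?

759.0 mg

Calcium per g fat: cheddar 19, edamame 10.5, tempeh 8.083.
Take 3 servings of cheddar: uses 30 g fat, +570.0 mg calcium (running total 570.0 mg).
Take 3 servings of edamame: uses 18 g fat, +189.0 mg calcium (running total 759.0 mg).
Filling greedily by calcium-per-g fat is optimal for one linear limit, giving 759.0 mg.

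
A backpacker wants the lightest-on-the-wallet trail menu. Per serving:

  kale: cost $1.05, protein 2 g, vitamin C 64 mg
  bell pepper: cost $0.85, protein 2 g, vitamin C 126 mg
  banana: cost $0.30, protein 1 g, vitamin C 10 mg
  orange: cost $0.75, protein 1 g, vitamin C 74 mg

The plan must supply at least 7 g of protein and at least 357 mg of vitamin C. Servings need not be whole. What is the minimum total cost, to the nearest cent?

kale only: max(7/2, 357/64) = 5.578 servings → $5.86.
bell pepper only: max(7/2, 357/126) = 3.5 servings → $2.98.
banana only: max(7/1, 357/10) = 35.7 servings → $10.71.
orange only: max(7/1, 357/74) = 7 servings → $5.25.
kale + bell pepper with both tight: 1.355 servings and 2.145 servings → $3.25.
kale + banana: the both-tight solution has a negative serving — not a feasible corner.
kale + orange with both tight: 1.917 servings and 3.167 servings → $4.39.
bell pepper + banana with both tight: 2.708 servings and 1.585 servings → $2.78.
bell pepper + orange: intersection lies outside the first quadrant.
banana + orange with both tight: 2.516 servings and 4.484 servings → $4.12.
The minimum over all feasible corners is $2.78.

$2.78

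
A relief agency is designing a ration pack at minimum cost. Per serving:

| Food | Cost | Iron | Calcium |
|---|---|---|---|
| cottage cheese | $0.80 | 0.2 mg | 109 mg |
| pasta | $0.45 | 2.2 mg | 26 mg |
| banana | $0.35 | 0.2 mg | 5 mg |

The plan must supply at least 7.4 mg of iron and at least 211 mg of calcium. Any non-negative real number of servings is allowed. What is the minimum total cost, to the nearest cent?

Check every corner: each single food scaled to meet both minima, and each pair solved so both constraints bind.
cottage cheese only: max(7.4/0.2, 211/109) = 37 servings → $29.60.
pasta only: max(7.4/2.2, 211/26) = 8.115 servings → $3.65.
banana only: max(7.4/0.2, 211/5) = 42.2 servings → $14.77.
cottage cheese + pasta with both tight: 1.159 servings and 3.258 servings → $2.39.
cottage cheese + banana with both tight: 0.25 servings and 36.75 servings → $13.06.
pasta + banana: the both-tight solution has a negative serving — not a feasible corner.
The minimum over all feasible corners is $2.39.

$2.39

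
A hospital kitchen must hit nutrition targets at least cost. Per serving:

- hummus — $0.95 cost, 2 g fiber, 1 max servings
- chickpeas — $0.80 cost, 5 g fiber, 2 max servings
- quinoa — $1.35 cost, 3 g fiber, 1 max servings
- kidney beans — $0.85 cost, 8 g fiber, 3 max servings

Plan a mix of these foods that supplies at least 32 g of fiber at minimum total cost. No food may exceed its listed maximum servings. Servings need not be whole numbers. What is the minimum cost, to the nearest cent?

Cost per g of fiber: kidney beans $0.1062, chickpeas $0.1600, quinoa $0.4500, hummus $0.4750.
Take 3 servings of kidney beans: +24.0 g fiber for $2.55 (total $2.55, still need 8.0 g).
Take 1.6 servings of chickpeas: +8.0 g fiber for $1.28 (total $3.83, still need 0.0 g).
Greedy by cheapest-per-g is optimal for a single linear constraint, so the minimum cost is $3.83.

$3.83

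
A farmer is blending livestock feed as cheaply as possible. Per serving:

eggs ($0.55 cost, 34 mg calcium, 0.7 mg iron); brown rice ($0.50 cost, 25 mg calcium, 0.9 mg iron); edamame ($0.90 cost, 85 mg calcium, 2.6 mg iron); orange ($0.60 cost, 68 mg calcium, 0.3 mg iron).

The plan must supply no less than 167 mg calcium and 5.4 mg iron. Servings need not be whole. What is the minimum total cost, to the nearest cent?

For a min-cost LP with two ≥-constraints, a basic feasible solution has at most two positive variables.
eggs only: max(167/34, 5.4/0.7) = 7.714 servings → $4.24.
brown rice only: max(167/25, 5.4/0.9) = 6.68 servings → $3.34.
edamame only: max(167/85, 5.4/2.6) = 2.077 servings → $1.87.
orange only: max(167/68, 5.4/0.3) = 18 servings → $10.80.
eggs + brown rice with both tight: 1.168 servings and 5.092 servings → $3.19.
eggs + edamame with both targets exact would need a negative amount; discard.
eggs + orange with both targets exact would need a negative amount; discard.
brown rice + edamame with both tight: 2.157 servings and 1.33 servings → $2.28.
brown rice + orange with both tight: 5.905 servings and 0.2849 servings → $3.12.
edamame + orange: the both-tight solution has a negative serving — not a feasible corner.
Cheapest feasible corner: $1.87.

$1.87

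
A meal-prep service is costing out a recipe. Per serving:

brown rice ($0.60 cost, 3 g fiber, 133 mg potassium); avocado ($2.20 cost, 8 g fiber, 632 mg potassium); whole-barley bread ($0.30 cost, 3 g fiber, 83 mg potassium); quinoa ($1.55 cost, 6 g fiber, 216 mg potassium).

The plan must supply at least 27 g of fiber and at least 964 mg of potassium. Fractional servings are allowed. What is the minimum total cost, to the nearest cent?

$3.44

Minimising a linear cost over {fiber ≥ 27, potassium ≥ 964, servings ≥ 0} — the optimum is at a vertex, using one or two foods.
brown rice only: max(27/3, 964/133) = 9 servings → $5.40.
avocado only: max(27/8, 964/632) = 3.375 servings → $7.42.
whole-barley bread only: max(27/3, 964/83) = 11.61 servings → $3.48.
quinoa only: max(27/6, 964/216) = 4.5 servings → $6.97.
brown rice + avocado: the both-tight solution has a negative serving — not a feasible corner.
brown rice + whole-barley bread with both tight: 4.34 servings and 4.66 servings → $4.00.
brown rice + quinoa with both targets exact would need a negative amount; discard.
avocado + whole-barley bread with both tight: 0.5284 servings and 7.591 servings → $3.44.
avocado + quinoa: intersection lies outside the first quadrant.
whole-barley bread + quinoa with both tight: 0.32 servings and 4.34 servings → $6.82.
So the least-cost plan costs $3.44.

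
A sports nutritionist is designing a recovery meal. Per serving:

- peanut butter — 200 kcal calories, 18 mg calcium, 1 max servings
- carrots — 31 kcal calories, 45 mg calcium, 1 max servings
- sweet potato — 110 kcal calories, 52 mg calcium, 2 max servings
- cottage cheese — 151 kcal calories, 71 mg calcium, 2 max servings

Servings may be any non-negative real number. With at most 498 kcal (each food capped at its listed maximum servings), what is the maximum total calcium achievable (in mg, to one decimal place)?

Calcium per kcal: carrots 1.452, sweet potato 0.4727, cottage cheese 0.4702, peanut butter 0.09.
Take 1 serving of carrots: uses 31 kcal, +45.0 mg calcium (running total 45.0 mg).
Take 2 servings of sweet potato: uses 220 kcal, +104.0 mg calcium (running total 149.0 mg).
Take 1.636 servings of cottage cheese: uses 247 kcal, +116.1 mg calcium (running total 265.1 mg).
Greedy by best ratio exhausts the calories allowance optimally: 265.1 mg.

265.1 mg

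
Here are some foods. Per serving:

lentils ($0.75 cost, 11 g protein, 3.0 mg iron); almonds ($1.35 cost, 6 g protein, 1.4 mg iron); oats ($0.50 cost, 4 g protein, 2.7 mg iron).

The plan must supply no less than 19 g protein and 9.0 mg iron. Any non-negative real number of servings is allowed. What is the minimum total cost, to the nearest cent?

$1.83

Compare the cost at each extreme point of the feasible region.
lentils only: max(19/11, 9.0/3.0) = 3 servings → $2.25.
almonds only: max(19/6, 9.0/1.4) = 6.429 servings → $8.68.
oats only: max(19/4, 9.0/2.7) = 4.75 servings → $2.38.
lentils + almonds with both targets exact would need a negative amount; discard.
lentils + oats with both tight: 0.8644 servings and 2.373 servings → $1.83.
almonds + oats with both tight: 1.443 servings and 2.585 servings → $3.24.
The minimum over all feasible corners is $1.83.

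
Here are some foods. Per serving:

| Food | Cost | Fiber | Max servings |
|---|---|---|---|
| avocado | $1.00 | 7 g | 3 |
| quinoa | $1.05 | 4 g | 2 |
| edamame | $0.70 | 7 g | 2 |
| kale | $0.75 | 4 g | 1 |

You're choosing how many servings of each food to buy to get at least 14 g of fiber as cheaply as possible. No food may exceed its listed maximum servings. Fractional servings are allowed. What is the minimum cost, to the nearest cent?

Cost per g of fiber: edamame $0.1000, avocado $0.1429, kale $0.1875, quinoa $0.2625.
Take 2 servings of edamame: +14.0 g fiber for $1.40 (total $1.40, still need 0.0 g).
Greedy by cheapest-per-g is optimal for a single linear constraint, so the minimum cost is $1.40.

$1.40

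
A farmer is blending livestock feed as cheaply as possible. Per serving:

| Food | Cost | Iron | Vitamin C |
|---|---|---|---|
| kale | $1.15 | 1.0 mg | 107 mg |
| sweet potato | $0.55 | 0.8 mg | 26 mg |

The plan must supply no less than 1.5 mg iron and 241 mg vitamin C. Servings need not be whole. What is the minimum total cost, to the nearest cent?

At the optimum either one food covers both requirements or two foods hit both targets exactly; no other combination can be cheaper.
kale only: max(1.5/1.0, 241/107) = 2.252 servings → $2.59.
sweet potato only: max(1.5/0.8, 241/26) = 9.269 servings → $5.10.
kale + sweet potato with both targets exact would need a negative amount; discard.
So the least-cost plan costs $2.59.

$2.59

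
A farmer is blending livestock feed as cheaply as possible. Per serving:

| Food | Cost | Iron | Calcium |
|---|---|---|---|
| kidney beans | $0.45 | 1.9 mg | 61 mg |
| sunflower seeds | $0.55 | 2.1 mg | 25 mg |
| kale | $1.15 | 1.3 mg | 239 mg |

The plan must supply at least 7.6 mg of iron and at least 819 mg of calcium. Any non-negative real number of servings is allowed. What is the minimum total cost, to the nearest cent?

Minimising a linear cost over {iron ≥ 7.6, calcium ≥ 819, servings ≥ 0} — the optimum is at a vertex, using one or two foods.
kidney beans only: max(7.6/1.9, 819/61) = 13.43 servings → $6.04.
sunflower seeds only: max(7.6/2.1, 819/25) = 32.76 servings → $18.02.
kale only: max(7.6/1.3, 819/239) = 5.846 servings → $6.72.
kidney beans + sunflower seeds: the both-tight solution has a negative serving — not a feasible corner.
kidney beans + kale with both tight: 2.006 servings and 2.915 servings → $4.25.
sunflower seeds + kale with both tight: 1.601 servings and 3.259 servings → $4.63.
Cheapest feasible corner: $4.25.

$4.25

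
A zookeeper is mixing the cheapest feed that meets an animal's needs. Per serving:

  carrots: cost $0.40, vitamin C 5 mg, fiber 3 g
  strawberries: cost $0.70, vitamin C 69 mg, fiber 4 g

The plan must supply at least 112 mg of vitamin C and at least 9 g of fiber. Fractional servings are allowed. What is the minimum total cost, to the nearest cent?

$1.46

carrots only: max(112/5, 9/3) = 22.4 servings → $8.96.
strawberries only: max(112/69, 9/4) = 2.25 servings → $1.57.
carrots + strawberries with both tight: 0.9251 servings and 1.556 servings → $1.46.
So the least-cost plan costs $1.46.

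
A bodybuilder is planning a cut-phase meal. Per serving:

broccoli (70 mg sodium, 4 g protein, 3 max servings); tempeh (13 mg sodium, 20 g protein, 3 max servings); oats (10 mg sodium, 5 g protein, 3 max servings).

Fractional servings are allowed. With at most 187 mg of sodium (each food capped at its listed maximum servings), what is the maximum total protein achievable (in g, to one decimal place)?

Protein per mg sodium: tempeh 1.538, oats 0.5, broccoli 0.05714.
Take 3 servings of tempeh: uses 39 mg sodium, +60.0 g protein (running total 60.0 g).
Take 3 servings of oats: uses 30 mg sodium, +15.0 g protein (running total 75.0 g).
Take 1.686 servings of broccoli: uses 118 mg sodium, +6.7 g protein (running total 81.7 g).
Greedy by best ratio exhausts the sodium allowance optimally: 81.7 g.

81.7 g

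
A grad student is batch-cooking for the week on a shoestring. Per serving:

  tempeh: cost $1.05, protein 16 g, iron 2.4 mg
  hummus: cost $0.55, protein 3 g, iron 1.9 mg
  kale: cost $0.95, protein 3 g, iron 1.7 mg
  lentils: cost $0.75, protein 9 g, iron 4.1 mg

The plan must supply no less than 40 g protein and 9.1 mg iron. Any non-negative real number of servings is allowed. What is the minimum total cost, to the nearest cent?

An LP optimum is at a vertex; with two nutrient constraints at most two foods are used. Check each candidate.
tempeh only: max(40/16, 9.1/2.4) = 3.792 servings → $3.98.
hummus only: max(40/3, 9.1/1.9) = 13.33 servings → $7.33.
kale only: max(40/3, 9.1/1.7) = 13.33 servings → $12.67.
lentils only: max(40/9, 9.1/4.1) = 4.444 servings → $3.33.
tempeh + hummus with both tight: 2.099 servings and 2.138 servings → $3.38.
tempeh + kale with both tight: 2.035 servings and 2.48 servings → $4.49.
tempeh + lentils with both tight: 1.866 servings and 1.127 servings → $2.80.
hummus + kale: intersection lies outside the first quadrant.
hummus + lentils: the both-tight solution has a negative serving — not a feasible corner.
kale + lentils: intersection lies outside the first quadrant.
Cheapest feasible corner: $2.80.

$2.80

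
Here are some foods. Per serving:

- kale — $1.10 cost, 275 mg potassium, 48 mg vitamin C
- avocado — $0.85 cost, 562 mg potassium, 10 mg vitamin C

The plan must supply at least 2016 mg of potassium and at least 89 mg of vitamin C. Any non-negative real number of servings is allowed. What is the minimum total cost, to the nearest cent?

$3.89

kale only: max(2016/275, 89/48) = 7.331 servings → $8.06.
avocado only: max(2016/562, 89/10) = 8.9 servings → $7.57.
kale + avocado with both tight: 1.232 servings and 2.984 servings → $3.89.
Cheapest feasible corner: $3.89.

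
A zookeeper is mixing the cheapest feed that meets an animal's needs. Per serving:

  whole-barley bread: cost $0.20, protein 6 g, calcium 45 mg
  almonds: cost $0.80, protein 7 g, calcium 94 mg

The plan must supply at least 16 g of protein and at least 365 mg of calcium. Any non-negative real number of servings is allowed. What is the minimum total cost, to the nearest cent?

Two binding constraints pin down two serving amounts, so the optimal mix uses at most two foods. The candidates are each food alone (scaled to the tighter of protein/calcium) and each pair with both constraints tight.
whole-barley bread only: max(16/6, 365/45) = 8.111 servings → $1.62.
almonds only: max(16/7, 365/94) = 3.883 servings → $3.11.
whole-barley bread + almonds with both targets exact would need a negative amount; discard.
The minimum over all feasible corners is $1.62.

$1.62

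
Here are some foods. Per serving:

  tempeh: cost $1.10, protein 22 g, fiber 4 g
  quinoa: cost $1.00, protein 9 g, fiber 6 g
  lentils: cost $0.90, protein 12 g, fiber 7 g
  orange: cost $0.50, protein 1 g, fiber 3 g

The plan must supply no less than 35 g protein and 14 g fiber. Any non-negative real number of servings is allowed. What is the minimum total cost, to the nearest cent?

$2.23

Check every corner: each single food scaled to meet both minima, and each pair solved so both constraints bind.
tempeh only: max(35/22, 14/4) = 3.5 servings → $3.85.
quinoa only: max(35/9, 14/6) = 3.889 servings → $3.89.
lentils only: max(35/12, 14/7) = 2.917 servings → $2.62.
orange only: max(35/1, 14/3) = 35 servings → $17.50.
tempeh + quinoa with both tight: 0.875 servings and 1.75 servings → $2.71.
tempeh + lentils with both tight: 0.7264 servings and 1.585 servings → $2.23.
tempeh + orange with both tight: 1.468 servings and 2.71 servings → $2.97.
quinoa + lentils: intersection lies outside the first quadrant.
quinoa + orange: intersection lies outside the first quadrant.
lentils + orange: intersection lies outside the first quadrant.
So the least-cost plan costs $2.23.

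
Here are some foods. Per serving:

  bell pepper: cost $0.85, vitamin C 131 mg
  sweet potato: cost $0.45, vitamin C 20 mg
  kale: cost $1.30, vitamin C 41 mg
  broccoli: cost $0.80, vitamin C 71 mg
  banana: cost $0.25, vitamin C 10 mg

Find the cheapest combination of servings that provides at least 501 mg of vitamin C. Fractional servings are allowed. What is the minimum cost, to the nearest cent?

Cost per mg of vitamin C: bell pepper $0.0065, broccoli $0.0113, sweet potato $0.0225, banana $0.0250, kale $0.0317.
With no serving limits, use only bell pepper: 501 mg / 131 mg = 3.824 servings × $0.85 = $3.25.

$3.25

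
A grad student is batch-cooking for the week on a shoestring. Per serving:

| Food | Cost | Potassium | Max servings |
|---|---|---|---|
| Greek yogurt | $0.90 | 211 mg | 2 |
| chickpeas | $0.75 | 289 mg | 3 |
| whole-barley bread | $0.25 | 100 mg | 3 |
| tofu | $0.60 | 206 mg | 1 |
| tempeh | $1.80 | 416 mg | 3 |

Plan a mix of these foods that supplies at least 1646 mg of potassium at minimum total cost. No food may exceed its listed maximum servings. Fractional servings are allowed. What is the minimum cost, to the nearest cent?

Cost per mg of potassium: whole-barley bread $0.0025, chickpeas $0.0026, tofu $0.0029, Greek yogurt $0.0043, tempeh $0.0043.
Take 3 servings of whole-barley bread: +300.0 mg potassium for $0.75 (total $0.75, still need 1346.0 mg).
Take 3 servings of chickpeas: +867.0 mg potassium for $2.25 (total $3.00, still need 479.0 mg).
Take 1 serving of tofu: +206.0 mg potassium for $0.60 (total $3.60, still need 273.0 mg).
Take 1.294 servings of Greek yogurt: +273.0 mg potassium for $1.16 (total $4.76, still need 0.0 mg).
Filling from the cheapest source first is optimal under one linear minimum: $4.76.

$4.76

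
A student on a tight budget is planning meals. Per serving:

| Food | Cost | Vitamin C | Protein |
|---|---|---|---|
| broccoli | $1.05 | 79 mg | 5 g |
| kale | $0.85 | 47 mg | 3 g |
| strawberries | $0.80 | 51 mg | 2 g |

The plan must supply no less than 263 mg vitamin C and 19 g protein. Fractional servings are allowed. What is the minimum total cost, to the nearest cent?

This is a tiny linear program; its minimum lies at a vertex of the feasible set. List the vertices and price them.
broccoli only: max(263/79, 19/5) = 3.8 servings → $3.99.
kale only: max(263/47, 19/3) = 6.333 servings → $5.38.
strawberries only: max(263/51, 19/2) = 9.5 servings → $7.60.
broccoli + kale: intersection lies outside the first quadrant.
broccoli + strawberries: intersection lies outside the first quadrant.
kale + strawberries: the both-tight solution has a negative serving — not a feasible corner.
Cheapest feasible corner: $3.99.

$3.99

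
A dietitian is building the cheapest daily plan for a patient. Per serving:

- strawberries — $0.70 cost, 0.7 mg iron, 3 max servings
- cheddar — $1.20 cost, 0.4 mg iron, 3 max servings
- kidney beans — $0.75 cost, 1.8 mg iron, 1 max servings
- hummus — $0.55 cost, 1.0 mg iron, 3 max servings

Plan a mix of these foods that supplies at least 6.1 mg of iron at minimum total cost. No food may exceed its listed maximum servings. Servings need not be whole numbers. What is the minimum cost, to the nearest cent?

$3.70

Cost per mg of iron: kidney beans $0.4167, hummus $0.5500, strawberries $1.0000, cheddar $3.0000.
Take 1 serving of kidney beans: +1.8 mg iron for $0.75 (total $0.75, still need 4.3 mg).
Take 3 servings of hummus: +3.0 mg iron for $1.65 (total $2.40, still need 1.3 mg).
Take 1.857 servings of strawberries: +1.3 mg iron for $1.30 (total $3.70, still need 0.0 mg).
Greedy by cheapest-per-mg is optimal for a single linear constraint, so the minimum cost is $3.70.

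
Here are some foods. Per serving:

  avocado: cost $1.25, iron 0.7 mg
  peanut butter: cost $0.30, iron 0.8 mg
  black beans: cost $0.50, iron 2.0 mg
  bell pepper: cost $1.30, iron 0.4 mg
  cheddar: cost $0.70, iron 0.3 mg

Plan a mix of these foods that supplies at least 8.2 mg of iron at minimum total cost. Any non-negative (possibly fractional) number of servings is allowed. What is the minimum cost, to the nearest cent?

Cost per mg of iron: black beans $0.2500, peanut butter $0.3750, avocado $1.7857, cheddar $2.3333, bell pepper $3.2500.
With no serving limits, use only black beans: 8.2 mg / 2.0 mg = 4.1 servings × $0.50 = $2.05.

$2.05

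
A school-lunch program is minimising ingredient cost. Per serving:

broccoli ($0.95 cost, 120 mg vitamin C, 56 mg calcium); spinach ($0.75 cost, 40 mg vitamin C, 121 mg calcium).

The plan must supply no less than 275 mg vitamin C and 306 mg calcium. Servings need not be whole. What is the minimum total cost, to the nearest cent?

This is a tiny linear program; its minimum lies at a vertex of the feasible set. List the vertices and price them.
broccoli only: max(275/120, 306/56) = 5.464 servings → $5.19.
spinach only: max(275/40, 306/121) = 6.875 servings → $5.16.
broccoli + spinach with both tight: 1.713 servings and 1.736 servings → $2.93.
Cheapest feasible corner: $2.93.

$2.93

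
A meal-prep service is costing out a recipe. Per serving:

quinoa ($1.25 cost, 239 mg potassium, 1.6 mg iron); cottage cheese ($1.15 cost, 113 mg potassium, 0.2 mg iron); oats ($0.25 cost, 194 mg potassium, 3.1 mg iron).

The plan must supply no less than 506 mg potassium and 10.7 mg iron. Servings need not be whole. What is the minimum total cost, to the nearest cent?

$0.86

A basic optimal solution has at most two foods positive. Try each food alone and each pair with both targets met exactly.
quinoa only: max(506/239, 10.7/1.6) = 6.688 servings → $8.36.
cottage cheese only: max(506/113, 10.7/0.2) = 53.5 servings → $61.52.
oats only: max(506/194, 10.7/3.1) = 3.452 servings → $0.86.
quinoa + cottage cheese with both targets exact would need a negative amount; discard.
quinoa + oats with both targets exact would need a negative amount; discard.
cottage cheese + oats with both targets exact would need a negative amount; discard.
So the least-cost plan costs $0.86.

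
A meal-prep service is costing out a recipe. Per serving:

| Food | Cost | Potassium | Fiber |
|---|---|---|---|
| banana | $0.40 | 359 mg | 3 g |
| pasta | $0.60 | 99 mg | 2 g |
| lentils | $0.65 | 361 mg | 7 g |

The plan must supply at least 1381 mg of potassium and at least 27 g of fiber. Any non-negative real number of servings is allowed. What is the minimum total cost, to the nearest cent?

banana only: max(1381/359, 27/3) = 9 servings → $3.60.
pasta only: max(1381/99, 27/2) = 13.95 servings → $8.37.
lentils only: max(1381/361, 27/7) = 3.857 servings → $2.51.
banana + pasta with both tight: 0.2114 servings and 13.18 servings → $7.99.
banana + lentils: the both-tight solution has a negative serving — not a feasible corner.
pasta + lentils with both tight: 2.759 servings and 3.069 servings → $3.65.
So the least-cost plan costs $2.51.

$2.51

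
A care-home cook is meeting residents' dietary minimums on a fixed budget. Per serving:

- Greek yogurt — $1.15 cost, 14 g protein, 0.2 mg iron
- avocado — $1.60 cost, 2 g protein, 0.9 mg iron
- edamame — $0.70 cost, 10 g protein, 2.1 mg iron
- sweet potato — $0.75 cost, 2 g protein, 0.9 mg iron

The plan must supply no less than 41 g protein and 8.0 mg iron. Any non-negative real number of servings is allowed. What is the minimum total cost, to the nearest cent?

$2.87

Two binding constraints pin down two serving amounts, so the optimal mix uses at most two foods. The candidates are each food alone (scaled to the tighter of protein/iron) and each pair with both constraints tight.
Greek yogurt only: max(41/14, 8.0/0.2) = 40 servings → $46.00.
avocado only: max(41/2, 8.0/0.9) = 20.5 servings → $32.80.
edamame only: max(41/10, 8.0/2.1) = 4.1 servings → $2.87.
sweet potato only: max(41/2, 8.0/0.9) = 20.5 servings → $15.38.
Greek yogurt + avocado with both tight: 1.713 servings and 8.508 servings → $15.58.
Greek yogurt + edamame with both tight: 0.2226 servings and 3.788 servings → $2.91.
Greek yogurt + sweet potato with both tight: 1.713 servings and 8.508 servings → $8.35.
avocado + edamame: intersection lies outside the first quadrant.
avocado + sweet potato (both tight): parallel constraints — no distinct corner.
edamame + sweet potato: intersection lies outside the first quadrant.
Cheapest feasible corner: $2.87.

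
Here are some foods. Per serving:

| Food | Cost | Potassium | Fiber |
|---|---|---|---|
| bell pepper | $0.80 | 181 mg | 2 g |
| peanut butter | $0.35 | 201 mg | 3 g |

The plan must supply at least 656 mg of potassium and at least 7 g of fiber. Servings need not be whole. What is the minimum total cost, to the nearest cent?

Two binding constraints pin down two serving amounts, so the optimal mix uses at most two foods. The candidates are each food alone (scaled to the tighter of potassium/fiber) and each pair with both constraints tight.
bell pepper only: max(656/181, 7/2) = 3.624 servings → $2.90.
peanut butter only: max(656/201, 7/3) = 3.264 servings → $1.14.
bell pepper + peanut butter with both targets exact would need a negative amount; discard.
Cheapest feasible corner: $1.14.

$1.14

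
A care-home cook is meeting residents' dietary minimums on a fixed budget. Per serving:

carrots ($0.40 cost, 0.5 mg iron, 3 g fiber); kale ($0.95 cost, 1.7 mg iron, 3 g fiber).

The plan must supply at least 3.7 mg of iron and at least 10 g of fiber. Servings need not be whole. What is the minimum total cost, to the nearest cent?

A basic optimal solution has at most two foods positive. Try each food alone and each pair with both targets met exactly.
carrots only: max(3.7/0.5, 10/3) = 7.4 servings → $2.96.
kale only: max(3.7/1.7, 10/3) = 3.333 servings → $3.17.
carrots + kale with both tight: 1.639 servings and 1.694 servings → $2.27.
Cheapest feasible corner: $2.27.

$2.27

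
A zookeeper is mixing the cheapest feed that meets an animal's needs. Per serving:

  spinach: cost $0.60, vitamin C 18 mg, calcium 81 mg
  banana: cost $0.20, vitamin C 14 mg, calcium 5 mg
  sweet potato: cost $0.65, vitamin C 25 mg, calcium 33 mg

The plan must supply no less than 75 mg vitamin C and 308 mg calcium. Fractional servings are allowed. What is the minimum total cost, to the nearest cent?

$2.36

Minimising a linear cost over {vitamin C ≥ 75, calcium ≥ 308, servings ≥ 0} — the optimum is at a vertex, using one or two foods.
spinach only: max(75/18, 308/81) = 4.167 servings → $2.50.
banana only: max(75/14, 308/5) = 61.6 servings → $12.32.
sweet potato only: max(75/25, 308/33) = 9.333 servings → $6.07.
spinach + banana with both tight: 3.771 servings and 0.5086 servings → $2.36.
spinach + sweet potato with both tight: 3.651 servings and 0.3711 servings → $2.43.
banana + sweet potato with both targets exact would need a negative amount; discard.
The minimum over all feasible corners is $2.36.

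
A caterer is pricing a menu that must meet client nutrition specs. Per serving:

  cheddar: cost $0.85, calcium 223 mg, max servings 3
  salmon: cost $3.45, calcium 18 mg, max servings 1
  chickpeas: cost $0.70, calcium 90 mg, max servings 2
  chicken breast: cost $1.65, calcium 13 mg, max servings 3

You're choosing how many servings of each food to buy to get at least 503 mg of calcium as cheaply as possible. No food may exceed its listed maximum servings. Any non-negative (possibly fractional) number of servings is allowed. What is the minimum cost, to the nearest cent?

$1.92

Cost per mg of calcium: cheddar $0.0038, chickpeas $0.0078, chicken breast $0.1269, salmon $0.1917.
Take 2.256 servings of cheddar: +503.0 mg calcium for $1.92 (total $1.92, still need 0.0 mg).
Filling from the cheapest source first is optimal under one linear minimum: $1.92.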